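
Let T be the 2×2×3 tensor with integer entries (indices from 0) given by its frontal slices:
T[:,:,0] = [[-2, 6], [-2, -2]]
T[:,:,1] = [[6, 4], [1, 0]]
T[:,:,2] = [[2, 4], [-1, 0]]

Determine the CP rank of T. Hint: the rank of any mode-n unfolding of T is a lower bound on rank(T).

3

Lower bound: the mode-3 unfolding of T (rows indexed by k, columns by (i,j) = (0,0), (0,1), (1,0), (1,1)) is [[-2, 6, -2, -2], [6, 4, 1, 0], [2, 4, -1, 0]].
There the 3×3 minor on rows k ∈ {0, 1, 2}, columns (i,j) ∈ {(0,0), (0,1), (1,0)} is det [[-2, 6, -2], [6, 4, 1], [2, 4, -1]] = 32 ≠ 0, so this unfolding has rank ≥ 3; CP rank is at least every unfolding rank, so rank(T) ≥ 3. (Flattening ranks never certify an upper bound on CP rank; for that we must actually write T with 3 rank-1 terms.)
Upper bound: T is a sum of 3 rank-1 terms, T = [1, 0] ⊗ [1, 1] ⊗ [2, 4, 4] + [2, -1] ⊗ [0, 1] ⊗ [2, 0, 0] + [2, 1] ⊗ [1, 0] ⊗ [-2, 1, -1] (written with every a and b primitive with positive leading entry and the scale carried by c; CP decompositions are not unique, and this one is verified by expanding entrywise), so rank(T) ≤ 3.
These bounds meet, so rank(T) = 3.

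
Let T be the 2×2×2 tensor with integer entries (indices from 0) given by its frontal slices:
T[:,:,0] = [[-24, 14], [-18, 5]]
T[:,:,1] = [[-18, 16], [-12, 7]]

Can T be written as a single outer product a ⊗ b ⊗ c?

No

The mode-2 unfolding of T (rows indexed by j, columns by (i,k) = (0,0), (0,1), (1,0), (1,1)) is [[-24, -18, -18, -12], [14, 16, 5, 7]].
There the 2×2 minor on rows j ∈ {0, 1}, columns (i,k) ∈ {(0,0), (0,1)} is det [[-24, -18], [14, 16]] = -132 ≠ 0, so this unfolding has rank ≥ 2; CP rank is at least every unfolding rank, so rank(T) ≥ 2.
In particular rank(T) ≥ 2 > 1, so T is not rank-1.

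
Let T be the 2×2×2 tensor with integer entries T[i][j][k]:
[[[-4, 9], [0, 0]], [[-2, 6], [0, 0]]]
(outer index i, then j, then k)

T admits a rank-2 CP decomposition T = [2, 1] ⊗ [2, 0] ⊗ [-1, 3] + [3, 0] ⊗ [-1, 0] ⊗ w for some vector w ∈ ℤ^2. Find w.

w = [0, 1]

Subtract the known terms from T to get the rank-1 residual R = [3, 0] ⊗ [-1, 0] ⊗ w, so R[i,j,k] = a[i]·b[j]·w[k]. Pick indices with nonzero a[0]·b[0] = (3)·(-1) = -3. Only the fibre through (0,0,·) is needed: R[0,0,:] = T[0,0,:] − Σₗ aₗ[0]bₗ[0]cₗ = [-4, 9] − (2)·(2)·[-1, 3] = [0, -3]. Then w[k] = R[0,0,k] / -3 for each k, giving w = [0, -3] / -3 = [0, 1].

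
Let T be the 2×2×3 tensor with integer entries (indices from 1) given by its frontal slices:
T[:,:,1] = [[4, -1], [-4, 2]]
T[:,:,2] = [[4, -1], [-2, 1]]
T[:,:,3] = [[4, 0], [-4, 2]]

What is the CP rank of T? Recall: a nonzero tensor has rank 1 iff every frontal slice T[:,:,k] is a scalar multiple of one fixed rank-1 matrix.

3

Lower bound: the mode-3 unfolding of T (rows indexed by k, columns by (i,j) = (1,1), (1,2), (2,1), (2,2)) is [[4, -1, -4, 2], [4, -1, -2, 1], [4, 0, -4, 2]].
There the 3×3 minor on rows k ∈ {1, 2, 3}, columns (i,j) ∈ {(1,1), (1,2), (2,1)} is det [[4, -1, -4], [4, -1, -2], [4, 0, -4]] = -8 ≠ 0, so this unfolding has rank ≥ 3; CP rank is at least every unfolding rank, so rank(T) ≥ 3. (This is only a lower bound: in general the CP rank may exceed every unfolding rank, so we still need to exhibit 3 rank-1 terms summing to T.)
Upper bound: T is a sum of 3 rank-1 terms, T = (1, -1) ⊗ (2, -1) ⊗ (2, 1, 2) + (1, 0) ⊗ (1, 0) ⊗ (2, 2, 4) + (1, 0) ⊗ (2, -1) ⊗ (-1, 0, -2) (one valid choice — decompositions are not unique — normalised so each a, b is primitive with positive first nonzero entry; check it by expanding all entries), so rank(T) ≤ 3.
These bounds meet, so rank(T) = 3.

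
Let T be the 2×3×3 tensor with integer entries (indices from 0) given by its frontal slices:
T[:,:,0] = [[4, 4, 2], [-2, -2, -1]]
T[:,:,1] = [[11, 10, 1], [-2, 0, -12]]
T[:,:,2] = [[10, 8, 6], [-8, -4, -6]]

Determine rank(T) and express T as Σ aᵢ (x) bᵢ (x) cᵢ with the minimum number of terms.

Lower bound: the mode-2 unfolding of T (rows indexed by j, columns by (i,k) = (0,0), (0,1), (0,2), (1,0), (1,1), (1,2)) is [[4, 11, 10, -2, -2, -8], [4, 10, 8, -2, 0, -4], [2, 1, 6, -1, -12, -6]].
There the 3×3 minor on rows j ∈ {0, 1, 2}, columns (i,k) ∈ {(0,0), (0,1), (0,2)} is det [[4, 11, 10], [4, 10, 8], [2, 1, 6]] = -40 ≠ 0, so this unfolding has rank ≥ 3; CP rank is at least every unfolding rank, so rank(T) ≥ 3. (Unfolding ranks only ever bound the CP rank from below — rank(T) can be strictly larger than all of them — so the matching upper bound has to come from an explicit 3-term decomposition.)
Upper bound: T is a sum of 3 rank-1 terms, T = [1, -2] (x) [1, 0, 1] (x) [0, 1, 2] + [1, 2] (x) [1, 1, -2] (x) [0, 2, 0] + [2, -1] (x) [2, 2, 1] (x) [1, 2, 2] (one valid choice — decompositions are not unique — normalised so each a, b is primitive with positive first nonzero entry; check it by expanding all entries), so rank(T) ≤ 3.
These bounds meet, so rank(T) = 3.

rank(T) = 3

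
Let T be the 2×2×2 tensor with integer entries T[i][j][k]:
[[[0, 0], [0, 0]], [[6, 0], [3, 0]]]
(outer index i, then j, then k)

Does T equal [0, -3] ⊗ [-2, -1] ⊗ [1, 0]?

Yes

Reconstruct entrywise from the claimed factors. For example, T[0,0,1] = 0 and Σₗ aₗ[0]bₗ[0]cₗ[1] = (0)·(-2)·(0) = 0; checking all 8 entries, every one matches. The claim holds.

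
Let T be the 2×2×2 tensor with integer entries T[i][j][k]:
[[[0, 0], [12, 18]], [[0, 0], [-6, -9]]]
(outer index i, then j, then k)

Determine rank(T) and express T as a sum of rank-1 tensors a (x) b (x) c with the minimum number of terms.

Lower bound: T ≠ 0 (e.g. T[0,1,0] = 12), so rank(T) ≥ 1.
Upper bound: if T = a (x) b (x) c then every fibre of T is a multiple of the corresponding factor, so read the factors off the fibres through the nonzero entry T[0,1,0] = 12.
The mode-1 fibre T[:,1,0] = [12, -6] gives a = [2, -1] (primitive direction); the mode-2 fibre T[0,:,0] = [0, 12] gives b = [0, 1]; then c[k] = T[0,1,k] / (a[0]·b[1]) = [12, 18] / 2 = [6, 9].
Expanding [2, -1] (x) [0, 1] (x) [6, 9] reproduces all 8 entries of T, so T = [2, -1] (x) [0, 1] (x) [6, 9] and rank(T) ≤ 1.
These bounds meet, so rank(T) = 1.

rank(T) = 1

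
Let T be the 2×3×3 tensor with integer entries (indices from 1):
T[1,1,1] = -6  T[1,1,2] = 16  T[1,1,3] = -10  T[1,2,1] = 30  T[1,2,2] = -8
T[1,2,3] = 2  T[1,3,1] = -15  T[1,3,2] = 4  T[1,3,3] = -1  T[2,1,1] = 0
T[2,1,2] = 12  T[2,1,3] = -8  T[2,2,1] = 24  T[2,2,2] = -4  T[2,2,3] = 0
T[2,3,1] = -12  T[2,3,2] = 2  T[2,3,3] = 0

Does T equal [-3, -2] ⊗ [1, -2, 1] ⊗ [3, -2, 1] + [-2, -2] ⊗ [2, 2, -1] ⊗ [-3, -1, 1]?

Reconstruct entry (1,1,1) from the claimed factors: Σₗ aₗ[1]bₗ[1]cₗ[1] = (-3)·(1)·(3) + (-2)·(2)·(-3) = 3, but T[1,1,1] = -6. The claim is false.

No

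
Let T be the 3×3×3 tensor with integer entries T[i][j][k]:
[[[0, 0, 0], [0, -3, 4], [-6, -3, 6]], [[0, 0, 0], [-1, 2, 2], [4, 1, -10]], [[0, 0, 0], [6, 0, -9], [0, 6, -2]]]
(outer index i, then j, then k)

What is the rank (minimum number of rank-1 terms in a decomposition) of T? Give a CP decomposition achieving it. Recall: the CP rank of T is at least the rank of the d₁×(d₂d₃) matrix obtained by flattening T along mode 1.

rank(T) = 3

Lower bound: in the mode-3 unfolding of T (rows indexed by k, columns by (i,j)) the 3×3 minor on rows k ∈ {0, 1, 2}, columns (i,j) ∈ {(0,1), (0,2), (1,1)} is det [[0, -6, -1], [-3, -3, 2], [4, 6, 2]] = -78 ≠ 0, so that unfolding has rank ≥ 3 and hence rank(T) ≥ 3 (CP rank is at least every unfolding rank, though it can be larger).
Upper bound: T is a sum of 3 rank-1 terms, T = [1, -1, 2] ⊗ [0, 1, -1] ⊗ [2, -1, -2] + [2, -1, -2] ⊗ [0, 1, 2] ⊗ [-1, -1, 2] + [2, 2, -1] ⊗ [0, 1, -2] ⊗ [0, 0, 1] (written with every a and b primitive with positive leading entry and the scale carried by c; CP decompositions are not unique, and this one is verified by expanding entrywise), so rank(T) ≤ 3.
These bounds meet, so rank(T) = 3.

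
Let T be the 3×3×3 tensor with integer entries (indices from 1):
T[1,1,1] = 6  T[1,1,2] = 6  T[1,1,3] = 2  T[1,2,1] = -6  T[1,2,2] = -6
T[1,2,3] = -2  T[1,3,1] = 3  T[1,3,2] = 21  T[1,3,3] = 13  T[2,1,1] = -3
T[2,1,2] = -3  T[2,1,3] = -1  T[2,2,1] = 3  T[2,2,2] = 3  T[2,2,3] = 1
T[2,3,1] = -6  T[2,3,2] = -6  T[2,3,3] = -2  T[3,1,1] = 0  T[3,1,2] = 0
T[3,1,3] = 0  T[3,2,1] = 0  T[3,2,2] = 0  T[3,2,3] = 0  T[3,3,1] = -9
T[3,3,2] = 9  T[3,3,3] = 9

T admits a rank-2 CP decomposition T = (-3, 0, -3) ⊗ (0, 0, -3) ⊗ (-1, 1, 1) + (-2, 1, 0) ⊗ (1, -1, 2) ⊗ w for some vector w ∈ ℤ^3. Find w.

Subtract the known terms from T to get the rank-1 residual R = (-2, 1, 0) ⊗ (1, -1, 2) ⊗ w, so R[i,j,k] = a[i]·b[j]·w[k]. Pick indices with nonzero a[1]·b[1] = (-2)·(1) = -2. Only the fibre through (1,1,·) is needed: R[1,1,:] = T[1,1,:] − Σₗ aₗ[1]bₗ[1]cₗ = [6, 6, 2] − (-3)·(0)·(-1, 1, 1) = [6, 6, 2]. Then w[k] = R[1,1,k] / -2 for each k, giving w = [6, 6, 2] / -2 = (-3, -3, -1).

w = (-3, -3, -1)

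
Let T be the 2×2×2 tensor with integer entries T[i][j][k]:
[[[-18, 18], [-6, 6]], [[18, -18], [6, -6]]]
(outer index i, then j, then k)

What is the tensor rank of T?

1

Lower bound: T ≠ 0 (e.g. T[0,0,0] = -18), so rank(T) ≥ 1.
Upper bound: if T = a (x) b (x) c then every fibre of T is a multiple of the corresponding factor, so read the factors off the fibres through the nonzero entry T[0,0,0] = -18.
The mode-1 fibre T[:,0,0] = [-18, 18] gives a = [1, -1] (primitive direction); the mode-2 fibre T[0,:,0] = [-18, -6] gives b = [3, 1]; then c[k] = T[0,0,k] / (a[0]·b[0]) = [-18, 18] / 3 = [-6, 6].
Expanding [1, -1] (x) [3, 1] (x) [-6, 6] reproduces all 8 entries of T, so T = [1, -1] (x) [3, 1] (x) [-6, 6] and rank(T) ≤ 1.
These bounds meet, so rank(T) = 1.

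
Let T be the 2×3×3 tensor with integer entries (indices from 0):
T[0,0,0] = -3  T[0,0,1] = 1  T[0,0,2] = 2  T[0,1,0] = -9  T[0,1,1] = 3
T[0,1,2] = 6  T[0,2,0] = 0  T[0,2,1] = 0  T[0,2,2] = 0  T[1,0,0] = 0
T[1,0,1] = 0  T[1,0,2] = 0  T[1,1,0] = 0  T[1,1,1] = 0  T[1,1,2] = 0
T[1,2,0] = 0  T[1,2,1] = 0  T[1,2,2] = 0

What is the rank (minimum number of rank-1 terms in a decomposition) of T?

Lower bound: T ≠ 0 (e.g. T[0,0,0] = -3), so rank(T) ≥ 1.
Upper bound: the mode-1 fibre T[:,0,0] = [-3, 0] gives a = (1, 0) (primitive direction); the mode-2 fibre T[0,:,0] = [-3, -9, 0] gives b = (1, 3, 0); then c[k] = T[0,0,k] / (a[0]·b[0]) = [-3, 1, 2] / 1 = (-3, 1, 2).
Expanding (1, 0) ⊗ (1, 3, 0) ⊗ (-3, 1, 2) reproduces all 18 entries of T, so T = (1, 0) ⊗ (1, 3, 0) ⊗ (-3, 1, 2) and rank(T) ≤ 1.
These bounds meet, so rank(T) = 1.

1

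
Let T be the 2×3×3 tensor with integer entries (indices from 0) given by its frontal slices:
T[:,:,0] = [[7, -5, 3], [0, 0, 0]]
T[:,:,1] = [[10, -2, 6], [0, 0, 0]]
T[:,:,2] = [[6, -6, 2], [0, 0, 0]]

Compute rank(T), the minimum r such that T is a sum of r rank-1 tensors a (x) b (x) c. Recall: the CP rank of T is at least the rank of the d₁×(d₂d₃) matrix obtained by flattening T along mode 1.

2

Lower bound: the mode-3 unfolding of T (rows indexed by k, columns by (i,j) = (0,0), (0,1), (0,2), (1,0), (1,1), (1,2)) is [[7, -5, 3, 0, 0, 0], [10, -2, 6, 0, 0, 0], [6, -6, 2, 0, 0, 0]].
There the 2×2 minor on rows k ∈ {0, 1}, columns (i,j) ∈ {(0,0), (0,1)} is det [[7, -5], [10, -2]] = 36 ≠ 0, so this unfolding has rank ≥ 2; CP rank is at least every unfolding rank, so rank(T) ≥ 2. (Flattening ranks never certify an upper bound on CP rank; for that we must actually write T with 2 rank-1 terms.)
Upper bound — finding two terms. Every mode-1 slice of T is a multiple of one matrix: T[i,:,:] = a[i]·M with a = [1, 0] and M = [[7, 10, 6], [-5, -2, -6], [3, 6, 2]] (rows indexed by j, columns by k). So it suffices to write M as a sum of two rank-1 matrices.
The rows of M satisfy (row 1) = −2·(row 0) + 3·(row 2), so splitting by rows, M = [1, -2, 0][7, 10, 6]ᵀ + [0, 3, 1][3, 6, 2]ᵀ.
Hence T = [1, 0] (x) [1, -2, 0] (x) [7, 10, 6] + [1, 0] (x) [0, 3, 1] (x) [3, 6, 2], so rank(T) ≤ 2.
These bounds meet, so rank(T) = 2.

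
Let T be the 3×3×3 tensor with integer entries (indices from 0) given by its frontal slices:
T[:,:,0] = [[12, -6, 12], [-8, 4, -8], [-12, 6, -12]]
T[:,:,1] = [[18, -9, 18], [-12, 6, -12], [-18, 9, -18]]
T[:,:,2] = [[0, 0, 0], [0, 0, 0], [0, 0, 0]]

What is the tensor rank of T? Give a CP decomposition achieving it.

Lower bound: T ≠ 0 (e.g. T[0,0,0] = 12), so rank(T) ≥ 1.
Upper bound: if T = a ⊗ b ⊗ c then every fibre of T is a multiple of the corresponding factor, so read the factors off the fibres through the nonzero entry T[0,0,0] = 12.
The mode-1 fibre T[:,0,0] = [12, -8, -12] gives a = [3, -2, -3] (primitive direction); the mode-2 fibre T[0,:,0] = [12, -6, 12] gives b = [2, -1, 2]; then c[k] = T[0,0,k] / (a[0]·b[0]) = [12, 18, 0] / 6 = [2, 3, 0].
Expanding [3, -2, -3] ⊗ [2, -1, 2] ⊗ [2, 3, 0] reproduces all 27 entries of T, so T = [3, -2, -3] ⊗ [2, -1, 2] ⊗ [2, 3, 0] and rank(T) ≤ 1.
These bounds meet, so rank(T) = 1.

rank(T) = 1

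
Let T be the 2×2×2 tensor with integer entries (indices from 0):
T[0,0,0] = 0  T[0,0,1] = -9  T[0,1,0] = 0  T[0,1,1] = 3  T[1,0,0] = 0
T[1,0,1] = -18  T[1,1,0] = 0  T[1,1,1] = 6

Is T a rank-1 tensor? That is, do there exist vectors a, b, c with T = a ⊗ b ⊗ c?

If T = a ⊗ b ⊗ c then every fibre of T is a multiple of the corresponding factor, so read the factors off the fibres through the nonzero entry T[0,0,1] = -9.
The mode-1 fibre T[:,0,1] = [-9, -18] gives a = [1, 2] (primitive direction); the mode-2 fibre T[0,:,1] = [-9, 3] gives b = [3, -1]; then c[k] = T[0,0,k] / (a[0]·b[0]) = [0, -9] / 3 = [0, -3].
Expanding [1, 2] ⊗ [3, -1] ⊗ [0, -3] reproduces all 8 entries of T, so T = [1, 2] ⊗ [3, -1] ⊗ [0, -3] and rank(T) ≤ 1.
Equivalently every frontal slice T[:,:,k] is c[k] times the rank-1 matrix [1, 2] ⊗ [3, -1]. So T has rank 1 (it is nonzero).

Yes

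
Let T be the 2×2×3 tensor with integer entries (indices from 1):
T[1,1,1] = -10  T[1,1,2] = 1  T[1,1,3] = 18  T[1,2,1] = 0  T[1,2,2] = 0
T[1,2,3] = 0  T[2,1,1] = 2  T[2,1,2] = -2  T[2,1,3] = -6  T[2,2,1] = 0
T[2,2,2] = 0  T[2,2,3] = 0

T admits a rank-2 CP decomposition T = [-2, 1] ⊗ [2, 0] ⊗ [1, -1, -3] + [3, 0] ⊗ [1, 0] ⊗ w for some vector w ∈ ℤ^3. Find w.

w = [-2, -1, 2]

Subtract the known terms from T to get the rank-1 residual R = [3, 0] ⊗ [1, 0] ⊗ w, so R[i,j,k] = a[i]·b[j]·w[k]. Pick indices with nonzero a[1]·b[1] = (3)·(1) = 3. Only the fibre through (1,1,·) is needed: R[1,1,:] = T[1,1,:] − Σₗ aₗ[1]bₗ[1]cₗ = [-10, 1, 18] − (-2)·(2)·[1, -1, -3] = [-6, -3, 6]. Then w[k] = R[1,1,k] / 3 for each k, giving w = [-6, -3, 6] / 3 = [-2, -1, 2].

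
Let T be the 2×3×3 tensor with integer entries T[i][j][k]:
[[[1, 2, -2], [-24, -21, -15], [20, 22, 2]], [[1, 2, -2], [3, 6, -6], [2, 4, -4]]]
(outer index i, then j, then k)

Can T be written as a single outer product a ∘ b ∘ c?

The mode-2 unfolding of T (rows indexed by j, columns by (i,k) = (0,0), (0,1), (0,2), (1,0), (1,1), (1,2)) is [[1, 2, -2, 1, 2, -2], [-24, -21, -15, 3, 6, -6], [20, 22, 2, 2, 4, -4]].
There the 2×2 minor on rows j ∈ {0, 1}, columns (i,k) ∈ {(0,0), (0,1)} is det [[1, 2], [-24, -21]] = 27 ≠ 0, so this unfolding has rank ≥ 2; CP rank is at least every unfolding rank, so rank(T) ≥ 2.
In particular rank(T) ≥ 2 > 1, so T is not rank-1.

No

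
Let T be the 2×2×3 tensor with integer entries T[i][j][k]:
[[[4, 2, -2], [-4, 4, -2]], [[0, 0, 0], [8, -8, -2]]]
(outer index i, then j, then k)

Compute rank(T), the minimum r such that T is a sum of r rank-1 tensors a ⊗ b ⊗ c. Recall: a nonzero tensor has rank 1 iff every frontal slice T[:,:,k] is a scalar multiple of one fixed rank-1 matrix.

3

Lower bound: the mode-3 unfolding of T (rows indexed by k, columns by (i,j) = (0,0), (0,1), (1,0), (1,1)) is [[4, -4, 0, 8], [2, 4, 0, -8], [-2, -2, 0, -2]].
There the 3×3 minor on rows k ∈ {0, 1, 2}, columns (i,j) ∈ {(0,0), (0,1), (1,1)} is det [[4, -4, 8], [2, 4, -8], [-2, -2, -2]] = -144 ≠ 0, so this unfolding has rank ≥ 3; CP rank is at least every unfolding rank, so rank(T) ≥ 3. (Flattening ranks never certify an upper bound on CP rank; for that we must actually write T with 3 rank-1 terms.)
Upper bound: T is a sum of 3 rank-1 terms, T = [0, 1] ⊗ [0, 1] ⊗ [4, -4, -4] + [1, -1] ⊗ [0, 1] ⊗ [-4, 4, -2] + [1, 0] ⊗ [1, 0] ⊗ [4, 2, -2] (written with every a and b primitive with positive leading entry and the scale carried by c; CP decompositions are not unique, and this one is verified by expanding entrywise), so rank(T) ≤ 3.
These bounds meet, so rank(T) = 3.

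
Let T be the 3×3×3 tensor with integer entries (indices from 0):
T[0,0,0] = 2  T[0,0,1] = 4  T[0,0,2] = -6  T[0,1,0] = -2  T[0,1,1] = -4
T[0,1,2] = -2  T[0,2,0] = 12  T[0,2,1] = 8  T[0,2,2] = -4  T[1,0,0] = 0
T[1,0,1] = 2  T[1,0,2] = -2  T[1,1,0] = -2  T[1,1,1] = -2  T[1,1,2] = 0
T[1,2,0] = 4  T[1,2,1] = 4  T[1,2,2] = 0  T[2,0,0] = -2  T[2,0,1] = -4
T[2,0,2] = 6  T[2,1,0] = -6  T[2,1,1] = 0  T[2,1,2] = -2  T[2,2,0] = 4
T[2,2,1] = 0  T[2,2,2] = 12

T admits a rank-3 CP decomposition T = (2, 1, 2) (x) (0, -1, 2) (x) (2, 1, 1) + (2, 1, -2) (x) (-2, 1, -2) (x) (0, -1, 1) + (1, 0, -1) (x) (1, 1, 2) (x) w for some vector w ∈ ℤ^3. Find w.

Subtract the known terms from T to get the rank-1 residual R = (1, 0, -1) (x) (1, 1, 2) (x) w, so R[i,j,k] = a[i]·b[j]·w[k]. Pick indices with nonzero a[0]·b[0] = (1)·(1) = 1. Only the fibre through (0,0,·) is needed: R[0,0,:] = T[0,0,:] − Σₗ aₗ[0]bₗ[0]cₗ = [2, 4, -6] − (2)·(0)·(2, 1, 1) − (2)·(-2)·(0, -1, 1) = [2, 0, -2]. Then w[k] = R[0,0,k] / 1 for each k, giving w = [2, 0, -2] / 1 = (2, 0, -2).

w = (2, 0, -2)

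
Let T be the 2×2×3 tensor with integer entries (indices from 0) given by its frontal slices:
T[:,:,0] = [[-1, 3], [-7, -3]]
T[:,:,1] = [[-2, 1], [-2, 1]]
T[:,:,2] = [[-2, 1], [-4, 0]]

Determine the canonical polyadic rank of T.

3

Lower bound: the mode-3 unfolding of T (rows indexed by k, columns by (i,j) = (0,0), (0,1), (1,0), (1,1)) is [[-1, 3, -7, -3], [-2, 1, -2, 1], [-2, 1, -4, 0]].
There the 3×3 minor on rows k ∈ {0, 1, 2}, columns (i,j) ∈ {(0,0), (0,1), (1,0)} is det [[-1, 3, -7], [-2, 1, -2], [-2, 1, -4]] = -10 ≠ 0, so this unfolding has rank ≥ 3; CP rank is at least every unfolding rank, so rank(T) ≥ 3. (Unfolding ranks only ever bound the CP rank from below — rank(T) can be strictly larger than all of them — so the matching upper bound has to come from an explicit 3-term decomposition.)
Upper bound: T is a sum of 3 rank-1 terms, T = (0, 1) ⊗ (2, 1) ⊗ (-2, 0, -1) + (1, -1) ⊗ (1, 2) ⊗ (1, 0, 0) + (1, 1) ⊗ (2, -1) ⊗ (-1, -1, -1) (written with every a and b primitive with positive leading entry and the scale carried by c; CP decompositions are not unique, and this one is verified by expanding entrywise), so rank(T) ≤ 3.
These bounds meet, so rank(T) = 3.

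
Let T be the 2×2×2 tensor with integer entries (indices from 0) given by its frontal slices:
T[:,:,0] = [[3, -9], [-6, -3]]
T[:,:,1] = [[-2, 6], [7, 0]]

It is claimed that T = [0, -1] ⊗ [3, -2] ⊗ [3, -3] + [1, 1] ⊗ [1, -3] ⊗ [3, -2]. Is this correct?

Yes

Reconstruct entrywise from the claimed factors. For example, T[0,1,1] = 6 and Σₗ aₗ[0]bₗ[1]cₗ[1] = (0)·(-2)·(-3) + (1)·(-3)·(-2) = 6; checking all 8 entries, every one matches. The claim holds.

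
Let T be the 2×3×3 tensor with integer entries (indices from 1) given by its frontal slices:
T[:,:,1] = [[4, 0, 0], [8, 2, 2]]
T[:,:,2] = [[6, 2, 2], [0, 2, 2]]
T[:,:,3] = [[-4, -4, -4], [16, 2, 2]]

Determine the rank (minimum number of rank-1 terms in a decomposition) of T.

Lower bound: the mode-3 unfolding of T (rows indexed by k, columns by (i,j) = (1,1), (1,2), (1,3), (2,1), (2,2), (2,3)) is [[4, 0, 0, 8, 2, 2], [6, 2, 2, 0, 2, 2], [-4, -4, -4, 16, 2, 2]].
There the 3×3 minor on rows k ∈ {1, 2, 3}, columns (i,j) ∈ {(1,1), (1,2), (2,2)} is det [[4, 0, 2], [6, 2, 2], [-4, -4, 2]] = 16 ≠ 0, so this unfolding has rank ≥ 3; CP rank is at least every unfolding rank, so rank(T) ≥ 3. (Flattening ranks never certify an upper bound on CP rank; for that we must actually write T with 3 rank-1 terms.)
Upper bound: T is a sum of 3 rank-1 terms, T = (0, 1) (x) (0, 1, 1) (x) (2, 4, -2) + (1, -1) (x) (2, 1, 1) (x) (0, 2, -4) + (1, 2) (x) (1, 0, 0) (x) (4, 2, 4) (one valid choice — decompositions are not unique — normalised so each a, b is primitive with positive first nonzero entry; check it by expanding all entries), so rank(T) ≤ 3.
These bounds meet, so rank(T) = 3.

3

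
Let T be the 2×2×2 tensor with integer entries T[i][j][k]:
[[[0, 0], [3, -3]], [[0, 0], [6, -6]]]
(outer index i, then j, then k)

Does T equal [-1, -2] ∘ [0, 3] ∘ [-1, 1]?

Yes

Reconstruct entrywise from the claimed factors. For example, T[1,0,1] = 0 and Σₗ aₗ[1]bₗ[0]cₗ[1] = (-2)·(0)·(1) = 0; checking all 8 entries, every one matches. The claim holds.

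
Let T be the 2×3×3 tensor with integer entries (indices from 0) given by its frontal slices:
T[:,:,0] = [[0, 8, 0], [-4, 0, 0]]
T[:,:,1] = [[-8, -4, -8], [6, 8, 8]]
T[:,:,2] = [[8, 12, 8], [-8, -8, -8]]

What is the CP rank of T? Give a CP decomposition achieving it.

rank(T) = 3

Lower bound: the mode-3 unfolding of T (rows indexed by k, columns by (i,j) = (0,0), (0,1), (0,2), (1,0), (1,1), (1,2)) is [[0, 8, 0, -4, 0, 0], [-8, -4, -8, 6, 8, 8], [8, 12, 8, -8, -8, -8]].
There the 3×3 minor on rows k ∈ {0, 1, 2}, columns (i,j) ∈ {(0,0), (0,1), (1,0)} is det [[0, 8, -4], [-8, -4, 6], [8, 12, -8]] = 128 ≠ 0, so this unfolding has rank ≥ 3; CP rank is at least every unfolding rank, so rank(T) ≥ 3. (This is only a lower bound: in general the CP rank may exceed every unfolding rank, so we still need to exhibit 3 rank-1 terms summing to T.)
Upper bound: T is a sum of 3 rank-1 terms, T = [0, 1] ⊗ [1, 0, 0] ⊗ [-4, -2, 0] + [1, -1] ⊗ [1, 1, 1] ⊗ [0, -8, 8] + [1, 0] ⊗ [0, 1, 0] ⊗ [8, 4, 4] (written with every a and b primitive with positive leading entry and the scale carried by c; CP decompositions are not unique, and this one is verified by expanding entrywise), so rank(T) ≤ 3.
These bounds meet, so rank(T) = 3.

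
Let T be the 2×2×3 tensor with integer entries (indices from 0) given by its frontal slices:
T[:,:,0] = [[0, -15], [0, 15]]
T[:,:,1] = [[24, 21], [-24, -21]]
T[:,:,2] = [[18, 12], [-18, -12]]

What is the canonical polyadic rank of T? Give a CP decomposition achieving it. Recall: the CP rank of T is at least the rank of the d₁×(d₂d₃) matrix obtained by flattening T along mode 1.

Lower bound: the mode-3 unfolding of T (rows indexed by k, columns by (i,j) = (0,0), (0,1), (1,0), (1,1)) is [[0, -15, 0, 15], [24, 21, -24, -21], [18, 12, -18, -12]].
There the 2×2 minor on rows k ∈ {0, 1}, columns (i,j) ∈ {(0,0), (0,1)} is det [[0, -15], [24, 21]] = 360 ≠ 0, so this unfolding has rank ≥ 2; CP rank is at least every unfolding rank, so rank(T) ≥ 2. (Flattening ranks never certify an upper bound on CP rank; for that we must actually write T with 2 rank-1 terms.)
Upper bound — finding two terms. Every mode-1 slice of T is a multiple of one matrix: T[i,:,:] = a[i]·M with a = [1, -1] and M = [[0, 24, 18], [-15, 21, 12]] (rows indexed by j, columns by k). So it suffices to write M as a sum of two rank-1 matrices.
Splitting M by its rows (j = 0, 1), M = [1, 0][0, 24, 18]ᵀ + [0, 1][-15, 21, 12]ᵀ.
Hence T = [1, -1] ⊗ [1, 0] ⊗ [0, 24, 18] + [1, -1] ⊗ [0, 1] ⊗ [-15, 21, 12], so rank(T) ≤ 2.
These bounds meet, so rank(T) = 2.
Check entry T[0,1,0] = -15: (1)·(0)·(0) + (1)·(1)·(-15) = -15.

rank(T) = 2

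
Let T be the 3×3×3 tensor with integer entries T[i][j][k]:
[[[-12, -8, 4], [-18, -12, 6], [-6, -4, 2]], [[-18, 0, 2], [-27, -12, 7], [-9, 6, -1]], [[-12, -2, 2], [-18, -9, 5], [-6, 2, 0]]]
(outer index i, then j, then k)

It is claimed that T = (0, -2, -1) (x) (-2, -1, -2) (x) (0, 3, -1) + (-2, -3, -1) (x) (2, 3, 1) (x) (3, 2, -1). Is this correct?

No

Reconstruct entry (2,0,0) from the claimed factors: Σₗ aₗ[2]bₗ[0]cₗ[0] = (-1)·(-2)·(0) + (-1)·(2)·(3) = -6, but T[2,0,0] = -12. The claim is false.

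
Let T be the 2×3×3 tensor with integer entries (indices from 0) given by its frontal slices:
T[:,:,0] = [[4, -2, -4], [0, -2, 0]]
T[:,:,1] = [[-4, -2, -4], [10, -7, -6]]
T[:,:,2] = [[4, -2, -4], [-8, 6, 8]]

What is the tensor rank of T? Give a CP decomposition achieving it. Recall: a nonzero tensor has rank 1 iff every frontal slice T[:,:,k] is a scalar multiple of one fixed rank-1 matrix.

rank(T) = 3

Lower bound: the mode-2 unfolding of T (rows indexed by j, columns by (i,k) = (0,0), (0,1), (0,2), (1,0), (1,1), (1,2)) is [[4, -4, 4, 0, 10, -8], [-2, -2, -2, -2, -7, 6], [-4, -4, -4, 0, -6, 8]].
There the 3×3 minor on rows j ∈ {0, 1, 2}, columns (i,k) ∈ {(0,0), (0,1), (1,0)} is det [[4, -4, 0], [-2, -2, -2], [-4, -4, 0]] = -64 ≠ 0, so this unfolding has rank ≥ 3; CP rank is at least every unfolding rank, so rank(T) ≥ 3. (Unfolding ranks only ever bound the CP rank from below — rank(T) can be strictly larger than all of them — so the matching upper bound has to come from an explicit 3-term decomposition.)
Upper bound: T is a sum of 3 rank-1 terms, T = [0, 1] (x) [1, -1, -1] (x) [4, 8, -4] + [1, -1] (x) [2, -1, -2] (x) [2, 0, 2] + [2, -1] (x) [2, 1, 2] (x) [0, -1, 0] (one valid choice — decompositions are not unique — normalised so each a, b is primitive with positive first nonzero entry; check it by expanding all entries), so rank(T) ≤ 3.
These bounds meet, so rank(T) = 3.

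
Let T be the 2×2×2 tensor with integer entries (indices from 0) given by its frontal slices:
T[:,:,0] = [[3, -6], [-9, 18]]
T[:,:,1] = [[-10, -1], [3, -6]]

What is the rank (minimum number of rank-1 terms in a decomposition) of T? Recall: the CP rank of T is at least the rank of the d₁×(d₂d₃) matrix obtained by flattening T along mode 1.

Lower bound: the mode-2 unfolding of T (rows indexed by j, columns by (i,k) = (0,0), (0,1), (1,0), (1,1)) is [[3, -10, -9, 3], [-6, -1, 18, -6]].
There the 2×2 minor on rows j ∈ {0, 1}, columns (i,k) ∈ {(0,0), (0,1)} is det [[3, -10], [-6, -1]] = -63 ≠ 0, so this unfolding has rank ≥ 2; CP rank is at least every unfolding rank, so rank(T) ≥ 2. (This is only a lower bound: in general the CP rank may exceed every unfolding rank, so we still need to exhibit 2 rank-1 terms summing to T.)
Upper bound — finding two terms. Write S_k = T[:,:,k] for the frontal slices: S₀ = [[3, -6], [-9, 18]], S₁ = [[-10, -1], [3, -6]].
If T = a₁ ∘ b₁ ∘ c₁ + a₂ ∘ b₂ ∘ c₂ then each S_k = c₁[k]·a₁b₁ᵀ + c₂[k]·a₂b₂ᵀ. S₀ and S₁ are linearly independent, so a₁b₁ᵀ and a₂b₂ᵀ must span the same plane of matrices: they are the rank-1 matrices of the form x·S₀ + y·S₁.
det(x·S₀ + y·S₁) is −189·xy + 63·y² = (-63)·(3·x − y)(y), vanishing at (x:y) = (1:3) and (1:0).
M₁ = S₀ + 3·S₁ = [[-27, -9], [0, 0]] = (-9)·(1, 0)(3, 1)ᵀ and M₂ = S₀ = [[3, -6], [-9, 18]] = 3·(1, -3)(1, -2)ᵀ, so take a₁ = (1, 0), b₁ = (3, 1), a₂ = (1, -3), b₂ = (1, -2).
Each slice is an integer combination of E₁ = a₁b₁ᵀ and E₂ = a₂b₂ᵀ: S₀ = 3·E₂, S₁ = −3·E₁ − E₂; reading off coefficients, c₁ = (0, -3) and c₂ = (3, -1).
Hence T = (1, 0) ∘ (3, 1) ∘ (0, -3) + (1, -3) ∘ (1, -2) ∘ (3, -1), so rank(T) ≤ 2.
These bounds meet, so rank(T) = 2.

2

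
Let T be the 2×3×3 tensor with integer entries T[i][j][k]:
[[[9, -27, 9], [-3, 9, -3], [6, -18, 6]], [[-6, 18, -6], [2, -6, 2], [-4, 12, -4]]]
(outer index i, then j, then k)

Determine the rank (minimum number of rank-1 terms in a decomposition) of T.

Lower bound: T ≠ 0 (e.g. T[0,0,0] = 9), so rank(T) ≥ 1.
Upper bound: if T = a ⊗ b ⊗ c then every fibre of T is a multiple of the corresponding factor, so read the factors off the fibres through the nonzero entry T[0,0,0] = 9.
The mode-1 fibre T[:,0,0] = [9, -6] gives a = (3, -2) (primitive direction); the mode-2 fibre T[0,:,0] = [9, -3, 6] gives b = (3, -1, 2); then c[k] = T[0,0,k] / (a[0]·b[0]) = [9, -27, 9] / 9 = (1, -3, 1).
Expanding (3, -2) ⊗ (3, -1, 2) ⊗ (1, -3, 1) reproduces all 18 entries of T, so T = (3, -2) ⊗ (3, -1, 2) ⊗ (1, -3, 1) and rank(T) ≤ 1.
These bounds meet, so rank(T) = 1.
Check entry T[1,0,1] = 18: (-2)·(3)·(-3) = 18.

1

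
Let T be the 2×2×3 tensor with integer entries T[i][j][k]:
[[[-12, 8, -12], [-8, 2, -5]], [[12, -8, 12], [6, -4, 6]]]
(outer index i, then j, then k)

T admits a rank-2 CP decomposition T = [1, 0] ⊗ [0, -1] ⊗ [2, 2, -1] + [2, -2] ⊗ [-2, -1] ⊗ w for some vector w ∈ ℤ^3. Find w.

w = [3, -2, 3]

Subtract the known terms from T to get the rank-1 residual R = [2, -2] ⊗ [-2, -1] ⊗ w, so R[i,j,k] = a[i]·b[j]·w[k]. Pick indices with nonzero a[0]·b[0] = (2)·(-2) = -4. Only the fibre through (0,0,·) is needed: R[0,0,:] = T[0,0,:] − Σₗ aₗ[0]bₗ[0]cₗ = [-12, 8, -12] − (1)·(0)·[2, 2, -1] = [-12, 8, -12]. Then w[k] = R[0,0,k] / -4 for each k, giving w = [-12, 8, -12] / -4 = [3, -2, 3].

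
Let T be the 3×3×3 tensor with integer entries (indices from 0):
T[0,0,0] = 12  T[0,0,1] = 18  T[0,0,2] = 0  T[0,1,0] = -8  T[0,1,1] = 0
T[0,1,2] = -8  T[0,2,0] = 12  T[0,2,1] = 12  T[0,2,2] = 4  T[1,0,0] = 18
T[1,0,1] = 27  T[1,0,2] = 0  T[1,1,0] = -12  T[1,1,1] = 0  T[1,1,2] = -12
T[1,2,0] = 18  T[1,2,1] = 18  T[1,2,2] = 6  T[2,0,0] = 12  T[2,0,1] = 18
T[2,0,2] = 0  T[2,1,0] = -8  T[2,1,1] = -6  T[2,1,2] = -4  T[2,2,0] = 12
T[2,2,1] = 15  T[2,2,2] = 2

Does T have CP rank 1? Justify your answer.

The mode-3 unfolding of T (rows indexed by k, columns by (i,j) = (0,0), (0,1), (0,2), (1,0), (1,1), (1,2), (2,0), (2,1), (2,2)) is [[12, -8, 12, 18, -12, 18, 12, -8, 12], [18, 0, 12, 27, 0, 18, 18, -6, 15], [0, -8, 4, 0, -12, 6, 0, -4, 2]].
There the 2×2 minor on rows k ∈ {0, 1}, columns (i,j) ∈ {(0,0), (0,1)} is det [[12, -8], [18, 0]] = 144 ≠ 0, so this unfolding has rank ≥ 2; CP rank is at least every unfolding rank, so rank(T) ≥ 2.
In particular rank(T) ≥ 2 > 1, so T is not rank-1.

No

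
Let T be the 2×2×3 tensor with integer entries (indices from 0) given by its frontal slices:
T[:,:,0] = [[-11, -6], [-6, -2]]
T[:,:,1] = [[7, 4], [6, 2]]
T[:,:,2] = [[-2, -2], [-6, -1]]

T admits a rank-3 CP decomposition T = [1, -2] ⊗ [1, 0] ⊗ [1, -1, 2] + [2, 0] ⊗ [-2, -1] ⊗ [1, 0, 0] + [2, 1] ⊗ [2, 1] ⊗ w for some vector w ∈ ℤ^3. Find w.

w = [-2, 2, -1]

Subtract the known terms from T to get the rank-1 residual R = [2, 1] ⊗ [2, 1] ⊗ w, so R[i,j,k] = a[i]·b[j]·w[k]. Pick indices with nonzero a[0]·b[0] = (2)·(2) = 4. Only the fibre through (0,0,·) is needed: R[0,0,:] = T[0,0,:] − Σₗ aₗ[0]bₗ[0]cₗ = [-11, 7, -2] − (1)·(1)·[1, -1, 2] − (2)·(-2)·[1, 0, 0] = [-8, 8, -4]. Then w[k] = R[0,0,k] / 4 for each k, giving w = [-8, 8, -4] / 4 = [-2, 2, -1].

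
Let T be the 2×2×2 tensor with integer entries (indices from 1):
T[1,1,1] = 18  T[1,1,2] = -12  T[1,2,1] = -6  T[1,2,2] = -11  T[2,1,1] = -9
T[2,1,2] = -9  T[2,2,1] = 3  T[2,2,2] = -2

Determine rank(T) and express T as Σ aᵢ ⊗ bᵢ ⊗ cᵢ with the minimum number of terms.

Lower bound: in the mode-3 unfolding of T (rows indexed by k, columns by (i,j)) the 2×2 minor on rows k ∈ {1, 2}, columns (i,j) ∈ {(1,1), (1,2)} is det [[18, -6], [-12, -11]] = -270 ≠ 0, so that unfolding has rank ≥ 2 and hence rank(T) ≥ 2 (CP rank is at least every unfolding rank, though it can be larger).
Upper bound: with S_k = T[:,:,k], the two rank-1 terms a₁b₁ᵀ, a₂b₂ᵀ are the rank-1 members of the pencil x·S₁ + y·S₂.
det(x·S₁ + y·S₂) is −225·xy − 75·y² = (-75)·(y)(3·x + y), vanishing at (x:y) = (1:0) and (1:-3).
M₁ = S₁ = [[18, -6], [-9, 3]] = 3·(2, -1)(3, -1)ᵀ and M₂ = S₁ − 3·S₂ = [[54, 27], [18, 9]] = 9·(3, 1)(2, 1)ᵀ, so take a₁ = (2, -1), b₁ = (3, -1), a₂ = (3, 1), b₂ = (2, 1).
Each slice is an integer combination of E₁ = a₁b₁ᵀ and E₂ = a₂b₂ᵀ: S₁ = 3·E₁, S₂ = E₁ − 3·E₂; reading off coefficients, c₁ = (3, 1) and c₂ = (0, -3).
Hence T = (2, -1) ⊗ (3, -1) ⊗ (3, 1) + (3, 1) ⊗ (2, 1) ⊗ (0, -3), so rank(T) ≤ 2.
These bounds meet, so rank(T) = 2.

rank(T) = 2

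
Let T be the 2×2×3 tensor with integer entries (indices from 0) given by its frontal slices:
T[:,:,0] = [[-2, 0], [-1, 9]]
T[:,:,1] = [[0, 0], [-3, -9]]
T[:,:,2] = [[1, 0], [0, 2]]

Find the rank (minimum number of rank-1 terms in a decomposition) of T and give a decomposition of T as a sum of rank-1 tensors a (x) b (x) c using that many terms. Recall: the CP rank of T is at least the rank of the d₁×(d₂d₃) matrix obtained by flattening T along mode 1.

Lower bound: the mode-3 unfolding of T (rows indexed by k, columns by (i,j) = (0,0), (0,1), (1,0), (1,1)) is [[-2, 0, -1, 9], [0, 0, -3, -9], [1, 0, 0, 2]].
There the 3×3 minor on rows k ∈ {0, 1, 2}, columns (i,j) ∈ {(0,0), (1,0), (1,1)} is det [[-2, -1, 9], [0, -3, -9], [1, 0, 2]] = 48 ≠ 0, so this unfolding has rank ≥ 3; CP rank is at least every unfolding rank, so rank(T) ≥ 3. (Unfolding ranks only ever bound the CP rank from below — rank(T) can be strictly larger than all of them — so the matching upper bound has to come from an explicit 3-term decomposition.)
Upper bound: T is a sum of 3 rank-1 terms, T = [0, 1] (x) [1, -1] (x) [-1, 1, -2] + [0, 1] (x) [1, 2] (x) [4, -4, 0] + [1, 2] (x) [1, 0] (x) [-2, 0, 1] (one valid choice — decompositions are not unique — normalised so each a, b is primitive with positive first nonzero entry; check it by expanding all entries), so rank(T) ≤ 3.
These bounds meet, so rank(T) = 3.

rank(T) = 3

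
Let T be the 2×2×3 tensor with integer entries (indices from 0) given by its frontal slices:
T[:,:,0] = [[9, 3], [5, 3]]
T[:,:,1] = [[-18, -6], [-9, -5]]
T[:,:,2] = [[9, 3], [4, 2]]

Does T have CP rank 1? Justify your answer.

The mode-1 unfolding of T (rows indexed by i, columns by (j,k) = (0,0), (0,1), (0,2), (1,0), (1,1), (1,2)) is [[9, -18, 9, 3, -6, 3], [5, -9, 4, 3, -5, 2]].
There the 2×2 minor on rows i ∈ {0, 1}, columns (j,k) ∈ {(0,0), (0,1)} is det [[9, -18], [5, -9]] = 9 ≠ 0, so this unfolding has rank ≥ 2; CP rank is at least every unfolding rank, so rank(T) ≥ 2.
In particular rank(T) ≥ 2 > 1, so T is not rank-1.

No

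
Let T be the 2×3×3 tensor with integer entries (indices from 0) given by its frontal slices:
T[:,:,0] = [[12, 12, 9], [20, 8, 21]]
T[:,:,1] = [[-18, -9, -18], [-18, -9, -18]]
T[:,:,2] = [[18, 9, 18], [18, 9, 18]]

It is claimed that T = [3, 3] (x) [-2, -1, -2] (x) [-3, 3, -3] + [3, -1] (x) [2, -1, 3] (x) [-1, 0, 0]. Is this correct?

Reconstruct entrywise from the claimed factors. For example, T[0,1,1] = -9 and Σₗ aₗ[0]bₗ[1]cₗ[1] = (3)·(-1)·(3) + (3)·(-1)·(0) = -9; checking all 18 entries, every one matches. The claim holds.

Yes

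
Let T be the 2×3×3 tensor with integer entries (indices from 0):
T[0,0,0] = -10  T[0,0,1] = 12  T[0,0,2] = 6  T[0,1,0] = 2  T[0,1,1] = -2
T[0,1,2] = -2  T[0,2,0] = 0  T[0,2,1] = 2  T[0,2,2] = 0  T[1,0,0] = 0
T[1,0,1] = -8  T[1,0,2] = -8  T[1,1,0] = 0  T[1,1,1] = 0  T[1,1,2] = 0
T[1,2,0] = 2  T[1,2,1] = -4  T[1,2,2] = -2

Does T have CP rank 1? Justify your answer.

The mode-3 unfolding of T (rows indexed by k, columns by (i,j) = (0,0), (0,1), (0,2), (1,0), (1,1), (1,2)) is [[-10, 2, 0, 0, 0, 2], [12, -2, 2, -8, 0, -4], [6, -2, 0, -8, 0, -2]].
There the 3×3 minor on rows k ∈ {0, 1, 2}, columns (i,j) ∈ {(0,0), (0,1), (0,2)} is det [[-10, 2, 0], [12, -2, 2], [6, -2, 0]] = -16 ≠ 0, so this unfolding has rank ≥ 3; CP rank is at least every unfolding rank, so rank(T) ≥ 3.
In particular rank(T) ≥ 3 > 1, so T is not rank-1.

No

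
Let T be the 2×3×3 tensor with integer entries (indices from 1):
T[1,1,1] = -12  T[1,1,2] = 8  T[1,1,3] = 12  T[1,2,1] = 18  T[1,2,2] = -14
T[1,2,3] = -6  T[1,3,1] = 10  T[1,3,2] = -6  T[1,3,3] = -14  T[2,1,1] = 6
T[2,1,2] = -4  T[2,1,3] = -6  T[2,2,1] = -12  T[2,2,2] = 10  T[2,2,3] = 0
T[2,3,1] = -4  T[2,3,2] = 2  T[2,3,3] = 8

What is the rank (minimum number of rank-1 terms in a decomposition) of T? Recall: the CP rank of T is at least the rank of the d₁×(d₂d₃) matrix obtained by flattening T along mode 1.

Lower bound: the mode-1 unfolding of T (rows indexed by i, columns by (j,k) = (1,1), (1,2), (1,3), (2,1), (2,2), (2,3), (3,1), (3,2), (3,3)) is [[-12, 8, 12, 18, -14, -6, 10, -6, -14], [6, -4, -6, -12, 10, 0, -4, 2, 8]].
There the 2×2 minor on rows i ∈ {1, 2}, columns (j,k) ∈ {(1,1), (2,1)} is det [[-12, 18], [6, -12]] = 36 ≠ 0, so this unfolding has rank ≥ 2; CP rank is at least every unfolding rank, so rank(T) ≥ 2. (Flattening ranks never certify an upper bound on CP rank; for that we must actually write T with 2 rank-1 terms.)
Upper bound — finding two terms. Write S_k = T[:,:,k] for the frontal slices: S₁ = [[-12, 18, 10], [6, -12, -4]], S₂ = [[8, -14, -6], [-4, 10, 2]], S₃ = [[12, -6, -14], [-6, 0, 8]].
If T = a₁ ⊗ b₁ ⊗ c₁ + a₂ ⊗ b₂ ⊗ c₂ then each S_k = c₁[k]·a₁b₁ᵀ + c₂[k]·a₂b₂ᵀ. S₁ and S₂ are linearly independent, so a₁b₁ᵀ and a₂b₂ᵀ must span the same plane of matrices: they are the rank-1 matrices of the form x·S₁ + y·S₂.
The 2×2 minor of x·S₁ + y·S₂ on rows {1,2}, columns {1,2} is 36·x² − 60·xy + 24·y² = 12·(3·x − 2·y)(x − y), vanishing at (x:y) = (2:3) and (1:1).
M₁ = 2·S₁ + 3·S₂ = [[0, -6, 2], [0, 6, -2]] = (-2)·(1, -1)(0, 3, -1)ᵀ and M₂ = S₁ + S₂ = [[-4, 4, 4], [2, -2, -2]] = (-2)·(2, -1)(1, -1, -1)ᵀ, so take a₁ = (1, -1), b₁ = (0, 3, -1), a₂ = (2, -1), b₂ = (1, -1, -1).
Each slice is an integer combination of E₁ = a₁b₁ᵀ and E₂ = a₂b₂ᵀ: S₁ = 2·E₁ − 6·E₂, S₂ = −2·E₁ + 4·E₂, S₃ = 2·E₁ + 6·E₂; reading off coefficients, c₁ = (2, -2, 2) and c₂ = (-6, 4, 6).
Hence T = (1, -1) ⊗ (0, 3, -1) ⊗ (2, -2, 2) + (2, -1) ⊗ (1, -1, -1) ⊗ (-6, 4, 6), so rank(T) ≤ 2.
These bounds meet, so rank(T) = 2.

2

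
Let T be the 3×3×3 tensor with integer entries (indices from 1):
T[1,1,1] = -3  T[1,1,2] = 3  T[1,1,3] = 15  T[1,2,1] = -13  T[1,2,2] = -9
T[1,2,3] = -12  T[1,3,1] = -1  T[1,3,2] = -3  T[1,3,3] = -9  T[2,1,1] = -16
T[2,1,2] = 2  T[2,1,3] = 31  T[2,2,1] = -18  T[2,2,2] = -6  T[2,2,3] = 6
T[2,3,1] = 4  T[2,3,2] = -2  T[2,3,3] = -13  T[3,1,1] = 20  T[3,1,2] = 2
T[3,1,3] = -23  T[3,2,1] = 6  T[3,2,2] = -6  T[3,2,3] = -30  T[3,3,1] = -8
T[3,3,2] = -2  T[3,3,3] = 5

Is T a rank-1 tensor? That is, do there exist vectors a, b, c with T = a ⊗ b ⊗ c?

The mode-3 unfolding of T (rows indexed by k, columns by (i,j) = (1,1), (1,2), (1,3), (2,1), (2,2), (2,3), (3,1), (3,2), (3,3)) is [[-3, -13, -1, -16, -18, 4, 20, 6, -8], [3, -9, -3, 2, -6, -2, 2, -6, -2], [15, -12, -9, 31, 6, -13, -23, -30, 5]].
There the 2×2 minor on rows k ∈ {1, 2}, columns (i,j) ∈ {(1,1), (1,2)} is det [[-3, -13], [3, -9]] = 66 ≠ 0, so this unfolding has rank ≥ 2; CP rank is at least every unfolding rank, so rank(T) ≥ 2.
In particular rank(T) ≥ 2 > 1, so T is not rank-1.

No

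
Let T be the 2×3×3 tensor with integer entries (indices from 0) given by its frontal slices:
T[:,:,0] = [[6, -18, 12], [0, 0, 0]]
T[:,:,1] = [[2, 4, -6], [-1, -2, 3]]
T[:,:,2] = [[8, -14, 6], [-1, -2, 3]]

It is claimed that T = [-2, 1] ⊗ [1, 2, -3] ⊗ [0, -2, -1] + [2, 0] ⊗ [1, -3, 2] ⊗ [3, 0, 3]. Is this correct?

Reconstruct entry (0,0,1) from the claimed factors: Σₗ aₗ[0]bₗ[0]cₗ[1] = (-2)·(1)·(-2) + (2)·(1)·(0) = 4, but T[0,0,1] = 2. The claim is false.

No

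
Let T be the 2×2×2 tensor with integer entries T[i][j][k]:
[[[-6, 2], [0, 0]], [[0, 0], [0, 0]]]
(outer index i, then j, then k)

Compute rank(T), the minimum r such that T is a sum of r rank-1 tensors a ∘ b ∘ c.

Lower bound: T ≠ 0 (e.g. T[0,0,0] = -6), so rank(T) ≥ 1.
Upper bound: if T = a ∘ b ∘ c then every fibre of T is a multiple of the corresponding factor, so read the factors off the fibres through the nonzero entry T[0,0,0] = -6.
The mode-1 fibre T[:,0,0] = [-6, 0] gives a = [1, 0] (primitive direction); the mode-2 fibre T[0,:,0] = [-6, 0] gives b = [1, 0]; then c[k] = T[0,0,k] / (a[0]·b[0]) = [-6, 2] / 1 = [-6, 2].
Expanding [1, 0] ∘ [1, 0] ∘ [-6, 2] reproduces all 8 entries of T, so T = [1, 0] ∘ [1, 0] ∘ [-6, 2] and rank(T) ≤ 1.
These bounds meet, so rank(T) = 1.

1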